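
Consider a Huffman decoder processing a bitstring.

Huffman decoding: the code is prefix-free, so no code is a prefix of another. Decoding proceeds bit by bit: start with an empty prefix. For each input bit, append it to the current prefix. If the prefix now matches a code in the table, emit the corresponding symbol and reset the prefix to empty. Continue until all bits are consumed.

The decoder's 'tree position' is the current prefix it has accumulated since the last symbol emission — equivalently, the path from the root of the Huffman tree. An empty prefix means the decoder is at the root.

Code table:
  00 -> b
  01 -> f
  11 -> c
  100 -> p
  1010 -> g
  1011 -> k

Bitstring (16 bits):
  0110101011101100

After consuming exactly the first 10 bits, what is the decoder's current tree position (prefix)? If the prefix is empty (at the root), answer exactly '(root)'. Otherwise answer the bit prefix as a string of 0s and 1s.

Bit 0: prefix='0' (no match yet)
Bit 1: prefix='01' -> emit 'f', reset
Bit 2: prefix='1' (no match yet)
Bit 3: prefix='10' (no match yet)
Bit 4: prefix='101' (no match yet)
Bit 5: prefix='1010' -> emit 'g', reset
Bit 6: prefix='1' (no match yet)
Bit 7: prefix='10' (no match yet)
Bit 8: prefix='101' (no match yet)
Bit 9: prefix='1011' -> emit 'k', reset

Answer: (root)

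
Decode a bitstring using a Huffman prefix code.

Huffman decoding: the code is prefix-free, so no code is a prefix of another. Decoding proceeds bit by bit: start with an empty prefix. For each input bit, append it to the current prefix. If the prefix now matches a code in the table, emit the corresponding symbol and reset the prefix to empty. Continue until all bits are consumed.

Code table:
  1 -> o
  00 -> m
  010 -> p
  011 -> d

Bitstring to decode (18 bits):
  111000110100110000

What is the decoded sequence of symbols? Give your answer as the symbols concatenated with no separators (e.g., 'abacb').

Bit 0: prefix='1' -> emit 'o', reset
Bit 1: prefix='1' -> emit 'o', reset
Bit 2: prefix='1' -> emit 'o', reset
Bit 3: prefix='0' (no match yet)
Bit 4: prefix='00' -> emit 'm', reset
Bit 5: prefix='0' (no match yet)
Bit 6: prefix='01' (no match yet)
Bit 7: prefix='011' -> emit 'd', reset
Bit 8: prefix='0' (no match yet)
Bit 9: prefix='01' (no match yet)
Bit 10: prefix='010' -> emit 'p', reset
Bit 11: prefix='0' (no match yet)
Bit 12: prefix='01' (no match yet)
Bit 13: prefix='011' -> emit 'd', reset
Bit 14: prefix='0' (no match yet)
Bit 15: prefix='00' -> emit 'm', reset
Bit 16: prefix='0' (no match yet)
Bit 17: prefix='00' -> emit 'm', reset

Answer: ooomdpdmm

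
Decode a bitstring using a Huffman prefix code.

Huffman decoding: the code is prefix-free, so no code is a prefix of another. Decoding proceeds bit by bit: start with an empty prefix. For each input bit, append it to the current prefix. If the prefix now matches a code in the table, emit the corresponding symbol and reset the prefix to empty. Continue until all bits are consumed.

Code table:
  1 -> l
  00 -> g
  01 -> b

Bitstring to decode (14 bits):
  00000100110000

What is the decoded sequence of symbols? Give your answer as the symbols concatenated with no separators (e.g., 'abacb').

Bit 0: prefix='0' (no match yet)
Bit 1: prefix='00' -> emit 'g', reset
Bit 2: prefix='0' (no match yet)
Bit 3: prefix='00' -> emit 'g', reset
Bit 4: prefix='0' (no match yet)
Bit 5: prefix='01' -> emit 'b', reset
Bit 6: prefix='0' (no match yet)
Bit 7: prefix='00' -> emit 'g', reset
Bit 8: prefix='1' -> emit 'l', reset
Bit 9: prefix='1' -> emit 'l', reset
Bit 10: prefix='0' (no match yet)
Bit 11: prefix='00' -> emit 'g', reset
Bit 12: prefix='0' (no match yet)
Bit 13: prefix='00' -> emit 'g', reset

Answer: ggbgllgg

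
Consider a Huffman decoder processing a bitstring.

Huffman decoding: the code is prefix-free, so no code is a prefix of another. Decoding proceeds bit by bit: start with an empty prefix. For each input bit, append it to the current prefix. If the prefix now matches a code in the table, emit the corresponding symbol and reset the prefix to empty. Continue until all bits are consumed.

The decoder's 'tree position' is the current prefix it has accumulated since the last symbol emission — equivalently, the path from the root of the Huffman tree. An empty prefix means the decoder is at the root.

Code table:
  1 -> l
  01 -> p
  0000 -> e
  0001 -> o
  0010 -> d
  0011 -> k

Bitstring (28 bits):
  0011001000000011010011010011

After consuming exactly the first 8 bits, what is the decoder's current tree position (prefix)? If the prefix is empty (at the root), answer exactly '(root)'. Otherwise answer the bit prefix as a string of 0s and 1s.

Answer: (root)

Derivation:
Bit 0: prefix='0' (no match yet)
Bit 1: prefix='00' (no match yet)
Bit 2: prefix='001' (no match yet)
Bit 3: prefix='0011' -> emit 'k', reset
Bit 4: prefix='0' (no match yet)
Bit 5: prefix='00' (no match yet)
Bit 6: prefix='001' (no match yet)
Bit 7: prefix='0010' -> emit 'd', reset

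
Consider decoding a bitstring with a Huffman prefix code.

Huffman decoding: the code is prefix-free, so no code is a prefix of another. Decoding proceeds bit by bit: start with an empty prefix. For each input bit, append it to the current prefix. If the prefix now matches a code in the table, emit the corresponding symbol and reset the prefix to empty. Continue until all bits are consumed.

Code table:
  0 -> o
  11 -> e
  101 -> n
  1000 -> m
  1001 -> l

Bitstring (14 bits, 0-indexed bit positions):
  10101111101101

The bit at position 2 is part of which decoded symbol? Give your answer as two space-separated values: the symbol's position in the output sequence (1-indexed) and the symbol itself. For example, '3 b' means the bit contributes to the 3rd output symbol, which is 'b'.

Answer: 1 n

Derivation:
Bit 0: prefix='1' (no match yet)
Bit 1: prefix='10' (no match yet)
Bit 2: prefix='101' -> emit 'n', reset
Bit 3: prefix='0' -> emit 'o', reset
Bit 4: prefix='1' (no match yet)
Bit 5: prefix='11' -> emit 'e', reset
Bit 6: prefix='1' (no match yet)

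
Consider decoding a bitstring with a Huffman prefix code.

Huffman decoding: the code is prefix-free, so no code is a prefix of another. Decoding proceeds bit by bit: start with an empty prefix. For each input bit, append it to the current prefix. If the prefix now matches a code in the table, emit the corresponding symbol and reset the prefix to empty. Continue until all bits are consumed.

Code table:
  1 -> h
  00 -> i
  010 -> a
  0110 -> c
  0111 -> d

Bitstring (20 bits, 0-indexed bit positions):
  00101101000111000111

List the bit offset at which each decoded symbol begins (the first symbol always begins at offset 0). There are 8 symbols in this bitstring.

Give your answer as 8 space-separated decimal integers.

Bit 0: prefix='0' (no match yet)
Bit 1: prefix='00' -> emit 'i', reset
Bit 2: prefix='1' -> emit 'h', reset
Bit 3: prefix='0' (no match yet)
Bit 4: prefix='01' (no match yet)
Bit 5: prefix='011' (no match yet)
Bit 6: prefix='0110' -> emit 'c', reset
Bit 7: prefix='1' -> emit 'h', reset
Bit 8: prefix='0' (no match yet)
Bit 9: prefix='00' -> emit 'i', reset
Bit 10: prefix='0' (no match yet)
Bit 11: prefix='01' (no match yet)
Bit 12: prefix='011' (no match yet)
Bit 13: prefix='0111' -> emit 'd', reset
Bit 14: prefix='0' (no match yet)
Bit 15: prefix='00' -> emit 'i', reset
Bit 16: prefix='0' (no match yet)
Bit 17: prefix='01' (no match yet)
Bit 18: prefix='011' (no match yet)
Bit 19: prefix='0111' -> emit 'd', reset

Answer: 0 2 3 7 8 10 14 16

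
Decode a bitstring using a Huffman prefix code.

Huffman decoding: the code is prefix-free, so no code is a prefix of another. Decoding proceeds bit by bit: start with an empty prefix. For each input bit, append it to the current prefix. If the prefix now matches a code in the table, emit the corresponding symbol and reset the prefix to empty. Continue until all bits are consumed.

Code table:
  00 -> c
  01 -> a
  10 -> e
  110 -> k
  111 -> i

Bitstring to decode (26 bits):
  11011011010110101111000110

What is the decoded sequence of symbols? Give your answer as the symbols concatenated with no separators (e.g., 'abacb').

Bit 0: prefix='1' (no match yet)
Bit 1: prefix='11' (no match yet)
Bit 2: prefix='110' -> emit 'k', reset
Bit 3: prefix='1' (no match yet)
Bit 4: prefix='11' (no match yet)
Bit 5: prefix='110' -> emit 'k', reset
Bit 6: prefix='1' (no match yet)
Bit 7: prefix='11' (no match yet)
Bit 8: prefix='110' -> emit 'k', reset
Bit 9: prefix='1' (no match yet)
Bit 10: prefix='10' -> emit 'e', reset
Bit 11: prefix='1' (no match yet)
Bit 12: prefix='11' (no match yet)
Bit 13: prefix='110' -> emit 'k', reset
Bit 14: prefix='1' (no match yet)
Bit 15: prefix='10' -> emit 'e', reset
Bit 16: prefix='1' (no match yet)
Bit 17: prefix='11' (no match yet)
Bit 18: prefix='111' -> emit 'i', reset
Bit 19: prefix='1' (no match yet)
Bit 20: prefix='10' -> emit 'e', reset
Bit 21: prefix='0' (no match yet)
Bit 22: prefix='00' -> emit 'c', reset
Bit 23: prefix='1' (no match yet)
Bit 24: prefix='11' (no match yet)
Bit 25: prefix='110' -> emit 'k', reset

Answer: kkkekeieck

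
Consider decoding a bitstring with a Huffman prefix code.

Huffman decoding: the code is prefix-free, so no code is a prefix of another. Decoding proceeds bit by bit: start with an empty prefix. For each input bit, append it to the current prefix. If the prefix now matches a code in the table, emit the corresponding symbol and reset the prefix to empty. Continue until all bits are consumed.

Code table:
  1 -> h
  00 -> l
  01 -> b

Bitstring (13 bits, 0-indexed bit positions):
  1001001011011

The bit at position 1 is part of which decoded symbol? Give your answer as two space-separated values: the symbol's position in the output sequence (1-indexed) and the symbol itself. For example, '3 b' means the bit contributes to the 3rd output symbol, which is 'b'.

Answer: 2 l

Derivation:
Bit 0: prefix='1' -> emit 'h', reset
Bit 1: prefix='0' (no match yet)
Bit 2: prefix='00' -> emit 'l', reset
Bit 3: prefix='1' -> emit 'h', reset
Bit 4: prefix='0' (no match yet)
Bit 5: prefix='00' -> emit 'l', reset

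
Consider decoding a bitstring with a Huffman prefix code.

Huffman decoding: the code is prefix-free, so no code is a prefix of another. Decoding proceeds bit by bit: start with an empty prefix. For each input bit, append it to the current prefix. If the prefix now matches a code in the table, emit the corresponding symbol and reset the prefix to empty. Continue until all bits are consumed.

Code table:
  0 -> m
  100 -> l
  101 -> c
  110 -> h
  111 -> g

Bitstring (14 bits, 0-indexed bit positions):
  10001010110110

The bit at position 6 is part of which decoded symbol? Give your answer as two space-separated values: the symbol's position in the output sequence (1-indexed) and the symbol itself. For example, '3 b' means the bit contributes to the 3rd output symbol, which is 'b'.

Bit 0: prefix='1' (no match yet)
Bit 1: prefix='10' (no match yet)
Bit 2: prefix='100' -> emit 'l', reset
Bit 3: prefix='0' -> emit 'm', reset
Bit 4: prefix='1' (no match yet)
Bit 5: prefix='10' (no match yet)
Bit 6: prefix='101' -> emit 'c', reset
Bit 7: prefix='0' -> emit 'm', reset
Bit 8: prefix='1' (no match yet)
Bit 9: prefix='11' (no match yet)
Bit 10: prefix='110' -> emit 'h', reset

Answer: 3 c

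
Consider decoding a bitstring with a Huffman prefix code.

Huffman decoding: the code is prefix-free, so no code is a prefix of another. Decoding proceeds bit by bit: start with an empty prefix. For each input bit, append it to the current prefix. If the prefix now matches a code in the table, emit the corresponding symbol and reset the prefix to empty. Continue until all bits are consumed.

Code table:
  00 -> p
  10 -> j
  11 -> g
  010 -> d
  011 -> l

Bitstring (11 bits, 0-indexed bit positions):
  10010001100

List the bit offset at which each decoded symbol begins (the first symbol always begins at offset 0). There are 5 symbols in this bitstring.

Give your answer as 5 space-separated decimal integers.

Bit 0: prefix='1' (no match yet)
Bit 1: prefix='10' -> emit 'j', reset
Bit 2: prefix='0' (no match yet)
Bit 3: prefix='01' (no match yet)
Bit 4: prefix='010' -> emit 'd', reset
Bit 5: prefix='0' (no match yet)
Bit 6: prefix='00' -> emit 'p', reset
Bit 7: prefix='1' (no match yet)
Bit 8: prefix='11' -> emit 'g', reset
Bit 9: prefix='0' (no match yet)
Bit 10: prefix='00' -> emit 'p', reset

Answer: 0 2 5 7 9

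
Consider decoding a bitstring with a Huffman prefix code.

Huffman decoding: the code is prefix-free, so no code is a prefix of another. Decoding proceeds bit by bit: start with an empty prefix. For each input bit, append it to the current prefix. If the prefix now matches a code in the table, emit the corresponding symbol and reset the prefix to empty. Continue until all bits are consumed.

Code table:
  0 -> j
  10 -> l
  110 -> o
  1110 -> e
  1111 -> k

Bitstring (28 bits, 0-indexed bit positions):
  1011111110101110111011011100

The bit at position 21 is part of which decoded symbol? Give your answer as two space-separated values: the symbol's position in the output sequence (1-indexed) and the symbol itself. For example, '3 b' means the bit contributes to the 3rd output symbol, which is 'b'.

Bit 0: prefix='1' (no match yet)
Bit 1: prefix='10' -> emit 'l', reset
Bit 2: prefix='1' (no match yet)
Bit 3: prefix='11' (no match yet)
Bit 4: prefix='111' (no match yet)
Bit 5: prefix='1111' -> emit 'k', reset
Bit 6: prefix='1' (no match yet)
Bit 7: prefix='11' (no match yet)
Bit 8: prefix='111' (no match yet)
Bit 9: prefix='1110' -> emit 'e', reset
Bit 10: prefix='1' (no match yet)
Bit 11: prefix='10' -> emit 'l', reset
Bit 12: prefix='1' (no match yet)
Bit 13: prefix='11' (no match yet)
Bit 14: prefix='111' (no match yet)
Bit 15: prefix='1110' -> emit 'e', reset
Bit 16: prefix='1' (no match yet)
Bit 17: prefix='11' (no match yet)
Bit 18: prefix='111' (no match yet)
Bit 19: prefix='1110' -> emit 'e', reset
Bit 20: prefix='1' (no match yet)
Bit 21: prefix='11' (no match yet)
Bit 22: prefix='110' -> emit 'o', reset
Bit 23: prefix='1' (no match yet)
Bit 24: prefix='11' (no match yet)
Bit 25: prefix='111' (no match yet)

Answer: 7 o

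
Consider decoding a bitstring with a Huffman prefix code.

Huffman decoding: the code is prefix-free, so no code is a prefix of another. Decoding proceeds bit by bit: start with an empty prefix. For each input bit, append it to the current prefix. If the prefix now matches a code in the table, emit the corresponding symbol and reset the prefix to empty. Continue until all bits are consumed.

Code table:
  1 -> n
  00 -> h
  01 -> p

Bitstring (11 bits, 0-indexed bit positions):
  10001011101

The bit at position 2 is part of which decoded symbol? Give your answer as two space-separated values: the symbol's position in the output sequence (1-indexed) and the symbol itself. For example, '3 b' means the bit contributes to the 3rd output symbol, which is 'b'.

Bit 0: prefix='1' -> emit 'n', reset
Bit 1: prefix='0' (no match yet)
Bit 2: prefix='00' -> emit 'h', reset
Bit 3: prefix='0' (no match yet)
Bit 4: prefix='01' -> emit 'p', reset
Bit 5: prefix='0' (no match yet)
Bit 6: prefix='01' -> emit 'p', reset

Answer: 2 h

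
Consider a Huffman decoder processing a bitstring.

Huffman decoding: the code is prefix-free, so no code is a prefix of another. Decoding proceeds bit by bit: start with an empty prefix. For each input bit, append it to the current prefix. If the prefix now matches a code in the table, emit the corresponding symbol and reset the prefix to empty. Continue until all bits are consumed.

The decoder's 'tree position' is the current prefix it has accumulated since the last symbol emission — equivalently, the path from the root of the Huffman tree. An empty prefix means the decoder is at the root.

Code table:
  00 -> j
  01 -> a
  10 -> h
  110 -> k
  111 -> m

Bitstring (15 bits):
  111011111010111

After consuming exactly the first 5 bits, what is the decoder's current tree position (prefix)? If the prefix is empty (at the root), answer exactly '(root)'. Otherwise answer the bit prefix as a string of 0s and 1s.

Answer: (root)

Derivation:
Bit 0: prefix='1' (no match yet)
Bit 1: prefix='11' (no match yet)
Bit 2: prefix='111' -> emit 'm', reset
Bit 3: prefix='0' (no match yet)
Bit 4: prefix='01' -> emit 'a', reset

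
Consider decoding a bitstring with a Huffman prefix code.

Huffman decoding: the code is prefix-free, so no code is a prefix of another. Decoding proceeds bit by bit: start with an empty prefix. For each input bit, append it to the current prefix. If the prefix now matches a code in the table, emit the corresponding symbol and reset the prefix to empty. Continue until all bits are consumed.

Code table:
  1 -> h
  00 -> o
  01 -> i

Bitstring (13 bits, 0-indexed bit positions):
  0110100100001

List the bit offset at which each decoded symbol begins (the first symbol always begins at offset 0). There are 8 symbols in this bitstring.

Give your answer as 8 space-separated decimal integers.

Answer: 0 2 3 5 7 8 10 12

Derivation:
Bit 0: prefix='0' (no match yet)
Bit 1: prefix='01' -> emit 'i', reset
Bit 2: prefix='1' -> emit 'h', reset
Bit 3: prefix='0' (no match yet)
Bit 4: prefix='01' -> emit 'i', reset
Bit 5: prefix='0' (no match yet)
Bit 6: prefix='00' -> emit 'o', reset
Bit 7: prefix='1' -> emit 'h', reset
Bit 8: prefix='0' (no match yet)
Bit 9: prefix='00' -> emit 'o', reset
Bit 10: prefix='0' (no match yet)
Bit 11: prefix='00' -> emit 'o', reset
Bit 12: prefix='1' -> emit 'h', reset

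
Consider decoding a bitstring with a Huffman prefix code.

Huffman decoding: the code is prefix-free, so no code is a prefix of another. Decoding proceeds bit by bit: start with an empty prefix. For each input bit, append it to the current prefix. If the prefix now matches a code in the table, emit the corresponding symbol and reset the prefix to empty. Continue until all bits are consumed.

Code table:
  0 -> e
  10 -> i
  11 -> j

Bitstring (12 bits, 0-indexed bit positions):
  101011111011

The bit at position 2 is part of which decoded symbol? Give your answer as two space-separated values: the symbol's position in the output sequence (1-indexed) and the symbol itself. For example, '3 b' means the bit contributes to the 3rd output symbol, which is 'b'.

Answer: 2 i

Derivation:
Bit 0: prefix='1' (no match yet)
Bit 1: prefix='10' -> emit 'i', reset
Bit 2: prefix='1' (no match yet)
Bit 3: prefix='10' -> emit 'i', reset
Bit 4: prefix='1' (no match yet)
Bit 5: prefix='11' -> emit 'j', reset
Bit 6: prefix='1' (no match yet)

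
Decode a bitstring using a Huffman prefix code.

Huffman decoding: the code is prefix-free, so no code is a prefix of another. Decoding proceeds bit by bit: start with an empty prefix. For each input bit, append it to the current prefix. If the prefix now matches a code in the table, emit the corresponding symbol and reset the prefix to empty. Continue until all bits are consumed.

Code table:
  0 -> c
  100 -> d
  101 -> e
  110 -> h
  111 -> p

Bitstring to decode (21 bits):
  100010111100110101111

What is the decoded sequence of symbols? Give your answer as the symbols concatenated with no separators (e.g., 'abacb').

Answer: dcepcchep

Derivation:
Bit 0: prefix='1' (no match yet)
Bit 1: prefix='10' (no match yet)
Bit 2: prefix='100' -> emit 'd', reset
Bit 3: prefix='0' -> emit 'c', reset
Bit 4: prefix='1' (no match yet)
Bit 5: prefix='10' (no match yet)
Bit 6: prefix='101' -> emit 'e', reset
Bit 7: prefix='1' (no match yet)
Bit 8: prefix='11' (no match yet)
Bit 9: prefix='111' -> emit 'p', reset
Bit 10: prefix='0' -> emit 'c', reset
Bit 11: prefix='0' -> emit 'c', reset
Bit 12: prefix='1' (no match yet)
Bit 13: prefix='11' (no match yet)
Bit 14: prefix='110' -> emit 'h', reset
Bit 15: prefix='1' (no match yet)
Bit 16: prefix='10' (no match yet)
Bit 17: prefix='101' -> emit 'e', reset
Bit 18: prefix='1' (no match yet)
Bit 19: prefix='11' (no match yet)
Bit 20: prefix='111' -> emit 'p', reset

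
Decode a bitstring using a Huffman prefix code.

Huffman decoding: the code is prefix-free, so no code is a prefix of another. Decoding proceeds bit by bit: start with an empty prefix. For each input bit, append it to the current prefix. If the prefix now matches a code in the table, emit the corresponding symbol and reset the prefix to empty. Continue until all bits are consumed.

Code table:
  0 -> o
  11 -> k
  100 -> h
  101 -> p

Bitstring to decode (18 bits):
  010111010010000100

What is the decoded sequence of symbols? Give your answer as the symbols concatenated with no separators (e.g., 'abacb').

Answer: opkohhooh

Derivation:
Bit 0: prefix='0' -> emit 'o', reset
Bit 1: prefix='1' (no match yet)
Bit 2: prefix='10' (no match yet)
Bit 3: prefix='101' -> emit 'p', reset
Bit 4: prefix='1' (no match yet)
Bit 5: prefix='11' -> emit 'k', reset
Bit 6: prefix='0' -> emit 'o', reset
Bit 7: prefix='1' (no match yet)
Bit 8: prefix='10' (no match yet)
Bit 9: prefix='100' -> emit 'h', reset
Bit 10: prefix='1' (no match yet)
Bit 11: prefix='10' (no match yet)
Bit 12: prefix='100' -> emit 'h', reset
Bit 13: prefix='0' -> emit 'o', reset
Bit 14: prefix='0' -> emit 'o', reset
Bit 15: prefix='1' (no match yet)
Bit 16: prefix='10' (no match yet)
Bit 17: prefix='100' -> emit 'h', reset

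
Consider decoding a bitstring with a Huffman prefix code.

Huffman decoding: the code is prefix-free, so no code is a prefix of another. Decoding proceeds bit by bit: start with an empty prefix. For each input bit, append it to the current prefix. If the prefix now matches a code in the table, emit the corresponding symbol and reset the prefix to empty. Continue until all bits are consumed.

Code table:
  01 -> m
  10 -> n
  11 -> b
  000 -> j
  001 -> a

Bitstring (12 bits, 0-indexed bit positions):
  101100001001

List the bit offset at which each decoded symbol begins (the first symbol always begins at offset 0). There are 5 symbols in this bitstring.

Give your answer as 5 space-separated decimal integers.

Answer: 0 2 4 7 9

Derivation:
Bit 0: prefix='1' (no match yet)
Bit 1: prefix='10' -> emit 'n', reset
Bit 2: prefix='1' (no match yet)
Bit 3: prefix='11' -> emit 'b', reset
Bit 4: prefix='0' (no match yet)
Bit 5: prefix='00' (no match yet)
Bit 6: prefix='000' -> emit 'j', reset
Bit 7: prefix='0' (no match yet)
Bit 8: prefix='01' -> emit 'm', reset
Bit 9: prefix='0' (no match yet)
Bit 10: prefix='00' (no match yet)
Bit 11: prefix='001' -> emit 'a', reset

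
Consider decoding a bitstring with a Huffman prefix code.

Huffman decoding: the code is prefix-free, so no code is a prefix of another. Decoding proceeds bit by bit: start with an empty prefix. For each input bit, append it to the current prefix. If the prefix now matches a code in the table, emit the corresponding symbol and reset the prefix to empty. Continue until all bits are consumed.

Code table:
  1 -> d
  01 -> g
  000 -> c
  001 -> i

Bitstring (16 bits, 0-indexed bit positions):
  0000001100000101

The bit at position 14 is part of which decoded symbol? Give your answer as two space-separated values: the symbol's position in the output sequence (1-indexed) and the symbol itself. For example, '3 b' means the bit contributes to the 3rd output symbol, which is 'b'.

Bit 0: prefix='0' (no match yet)
Bit 1: prefix='00' (no match yet)
Bit 2: prefix='000' -> emit 'c', reset
Bit 3: prefix='0' (no match yet)
Bit 4: prefix='00' (no match yet)
Bit 5: prefix='000' -> emit 'c', reset
Bit 6: prefix='1' -> emit 'd', reset
Bit 7: prefix='1' -> emit 'd', reset
Bit 8: prefix='0' (no match yet)
Bit 9: prefix='00' (no match yet)
Bit 10: prefix='000' -> emit 'c', reset
Bit 11: prefix='0' (no match yet)
Bit 12: prefix='00' (no match yet)
Bit 13: prefix='001' -> emit 'i', reset
Bit 14: prefix='0' (no match yet)
Bit 15: prefix='01' -> emit 'g', reset

Answer: 7 g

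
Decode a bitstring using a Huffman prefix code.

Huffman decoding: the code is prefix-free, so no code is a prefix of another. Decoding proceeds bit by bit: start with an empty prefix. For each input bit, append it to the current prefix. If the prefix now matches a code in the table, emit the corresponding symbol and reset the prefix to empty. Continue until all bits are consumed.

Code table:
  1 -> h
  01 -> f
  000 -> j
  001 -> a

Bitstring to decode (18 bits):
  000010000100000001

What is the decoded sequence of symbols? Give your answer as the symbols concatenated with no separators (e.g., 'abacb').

Bit 0: prefix='0' (no match yet)
Bit 1: prefix='00' (no match yet)
Bit 2: prefix='000' -> emit 'j', reset
Bit 3: prefix='0' (no match yet)
Bit 4: prefix='01' -> emit 'f', reset
Bit 5: prefix='0' (no match yet)
Bit 6: prefix='00' (no match yet)
Bit 7: prefix='000' -> emit 'j', reset
Bit 8: prefix='0' (no match yet)
Bit 9: prefix='01' -> emit 'f', reset
Bit 10: prefix='0' (no match yet)
Bit 11: prefix='00' (no match yet)
Bit 12: prefix='000' -> emit 'j', reset
Bit 13: prefix='0' (no match yet)
Bit 14: prefix='00' (no match yet)
Bit 15: prefix='000' -> emit 'j', reset
Bit 16: prefix='0' (no match yet)
Bit 17: prefix='01' -> emit 'f', reset

Answer: jfjfjjf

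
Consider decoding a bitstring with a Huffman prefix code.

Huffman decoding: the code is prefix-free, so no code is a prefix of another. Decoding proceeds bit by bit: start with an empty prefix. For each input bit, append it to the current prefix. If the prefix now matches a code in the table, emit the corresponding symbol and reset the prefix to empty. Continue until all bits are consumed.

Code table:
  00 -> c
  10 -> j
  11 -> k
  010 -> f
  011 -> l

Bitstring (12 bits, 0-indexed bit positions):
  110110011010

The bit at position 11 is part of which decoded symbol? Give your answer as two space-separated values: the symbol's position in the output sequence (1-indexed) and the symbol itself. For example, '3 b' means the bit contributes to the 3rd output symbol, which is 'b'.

Answer: 5 f

Derivation:
Bit 0: prefix='1' (no match yet)
Bit 1: prefix='11' -> emit 'k', reset
Bit 2: prefix='0' (no match yet)
Bit 3: prefix='01' (no match yet)
Bit 4: prefix='011' -> emit 'l', reset
Bit 5: prefix='0' (no match yet)
Bit 6: prefix='00' -> emit 'c', reset
Bit 7: prefix='1' (no match yet)
Bit 8: prefix='11' -> emit 'k', reset
Bit 9: prefix='0' (no match yet)
Bit 10: prefix='01' (no match yet)
Bit 11: prefix='010' -> emit 'f', reset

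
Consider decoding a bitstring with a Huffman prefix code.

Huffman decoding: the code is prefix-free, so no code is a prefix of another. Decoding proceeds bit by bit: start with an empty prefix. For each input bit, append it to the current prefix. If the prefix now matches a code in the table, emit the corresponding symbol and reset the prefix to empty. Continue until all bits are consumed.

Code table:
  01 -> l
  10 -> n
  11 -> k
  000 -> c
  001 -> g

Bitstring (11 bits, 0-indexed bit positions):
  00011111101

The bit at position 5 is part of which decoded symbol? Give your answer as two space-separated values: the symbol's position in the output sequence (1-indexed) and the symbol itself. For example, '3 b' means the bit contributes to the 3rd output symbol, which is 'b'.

Bit 0: prefix='0' (no match yet)
Bit 1: prefix='00' (no match yet)
Bit 2: prefix='000' -> emit 'c', reset
Bit 3: prefix='1' (no match yet)
Bit 4: prefix='11' -> emit 'k', reset
Bit 5: prefix='1' (no match yet)
Bit 6: prefix='11' -> emit 'k', reset
Bit 7: prefix='1' (no match yet)
Bit 8: prefix='11' -> emit 'k', reset
Bit 9: prefix='0' (no match yet)

Answer: 3 k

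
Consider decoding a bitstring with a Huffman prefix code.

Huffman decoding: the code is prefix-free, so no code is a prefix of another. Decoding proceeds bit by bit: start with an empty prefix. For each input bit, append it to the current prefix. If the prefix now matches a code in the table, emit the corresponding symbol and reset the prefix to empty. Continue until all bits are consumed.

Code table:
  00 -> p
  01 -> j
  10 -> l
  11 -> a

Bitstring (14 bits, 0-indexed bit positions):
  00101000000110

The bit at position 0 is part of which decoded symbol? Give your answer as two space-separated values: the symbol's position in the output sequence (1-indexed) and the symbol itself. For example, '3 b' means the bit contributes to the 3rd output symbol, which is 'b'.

Bit 0: prefix='0' (no match yet)
Bit 1: prefix='00' -> emit 'p', reset
Bit 2: prefix='1' (no match yet)
Bit 3: prefix='10' -> emit 'l', reset
Bit 4: prefix='1' (no match yet)

Answer: 1 p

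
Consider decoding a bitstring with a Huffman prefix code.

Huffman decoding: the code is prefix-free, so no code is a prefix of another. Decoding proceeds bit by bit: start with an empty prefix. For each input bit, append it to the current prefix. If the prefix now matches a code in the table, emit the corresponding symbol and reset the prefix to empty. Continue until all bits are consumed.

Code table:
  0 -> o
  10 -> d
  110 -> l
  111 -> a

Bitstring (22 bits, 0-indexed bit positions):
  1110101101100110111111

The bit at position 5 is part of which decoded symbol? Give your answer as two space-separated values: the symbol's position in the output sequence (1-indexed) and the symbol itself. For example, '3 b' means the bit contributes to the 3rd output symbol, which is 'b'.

Bit 0: prefix='1' (no match yet)
Bit 1: prefix='11' (no match yet)
Bit 2: prefix='111' -> emit 'a', reset
Bit 3: prefix='0' -> emit 'o', reset
Bit 4: prefix='1' (no match yet)
Bit 5: prefix='10' -> emit 'd', reset
Bit 6: prefix='1' (no match yet)
Bit 7: prefix='11' (no match yet)
Bit 8: prefix='110' -> emit 'l', reset
Bit 9: prefix='1' (no match yet)

Answer: 3 d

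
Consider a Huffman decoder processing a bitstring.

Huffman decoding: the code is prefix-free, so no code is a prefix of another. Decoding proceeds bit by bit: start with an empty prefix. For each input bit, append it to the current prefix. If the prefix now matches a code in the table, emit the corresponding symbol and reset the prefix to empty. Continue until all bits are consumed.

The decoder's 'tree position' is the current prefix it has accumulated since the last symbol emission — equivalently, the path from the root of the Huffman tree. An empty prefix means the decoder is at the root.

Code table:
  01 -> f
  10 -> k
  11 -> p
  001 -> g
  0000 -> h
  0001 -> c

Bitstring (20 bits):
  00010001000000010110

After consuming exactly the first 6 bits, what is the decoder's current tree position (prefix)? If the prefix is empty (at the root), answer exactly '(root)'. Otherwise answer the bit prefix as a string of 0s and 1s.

Answer: 00

Derivation:
Bit 0: prefix='0' (no match yet)
Bit 1: prefix='00' (no match yet)
Bit 2: prefix='000' (no match yet)
Bit 3: prefix='0001' -> emit 'c', reset
Bit 4: prefix='0' (no match yet)
Bit 5: prefix='00' (no match yet)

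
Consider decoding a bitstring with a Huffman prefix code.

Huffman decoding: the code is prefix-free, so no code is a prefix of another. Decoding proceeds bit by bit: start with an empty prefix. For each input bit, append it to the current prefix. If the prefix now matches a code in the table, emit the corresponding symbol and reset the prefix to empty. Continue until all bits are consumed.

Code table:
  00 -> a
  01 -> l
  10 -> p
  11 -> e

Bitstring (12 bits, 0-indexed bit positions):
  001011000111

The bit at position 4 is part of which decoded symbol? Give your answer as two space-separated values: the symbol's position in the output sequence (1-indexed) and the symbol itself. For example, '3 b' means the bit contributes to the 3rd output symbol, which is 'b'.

Answer: 3 e

Derivation:
Bit 0: prefix='0' (no match yet)
Bit 1: prefix='00' -> emit 'a', reset
Bit 2: prefix='1' (no match yet)
Bit 3: prefix='10' -> emit 'p', reset
Bit 4: prefix='1' (no match yet)
Bit 5: prefix='11' -> emit 'e', reset
Bit 6: prefix='0' (no match yet)
Bit 7: prefix='00' -> emit 'a', reset
Bit 8: prefix='0' (no match yet)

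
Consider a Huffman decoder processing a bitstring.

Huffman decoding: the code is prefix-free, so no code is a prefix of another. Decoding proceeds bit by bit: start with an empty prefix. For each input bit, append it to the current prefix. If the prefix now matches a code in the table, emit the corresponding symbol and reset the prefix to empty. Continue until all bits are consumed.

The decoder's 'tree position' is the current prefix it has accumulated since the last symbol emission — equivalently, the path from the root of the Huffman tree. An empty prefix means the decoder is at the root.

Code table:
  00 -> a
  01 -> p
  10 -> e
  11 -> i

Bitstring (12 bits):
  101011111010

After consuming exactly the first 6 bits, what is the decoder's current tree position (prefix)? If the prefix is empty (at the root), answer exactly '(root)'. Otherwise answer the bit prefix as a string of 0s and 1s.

Bit 0: prefix='1' (no match yet)
Bit 1: prefix='10' -> emit 'e', reset
Bit 2: prefix='1' (no match yet)
Bit 3: prefix='10' -> emit 'e', reset
Bit 4: prefix='1' (no match yet)
Bit 5: prefix='11' -> emit 'i', reset

Answer: (root)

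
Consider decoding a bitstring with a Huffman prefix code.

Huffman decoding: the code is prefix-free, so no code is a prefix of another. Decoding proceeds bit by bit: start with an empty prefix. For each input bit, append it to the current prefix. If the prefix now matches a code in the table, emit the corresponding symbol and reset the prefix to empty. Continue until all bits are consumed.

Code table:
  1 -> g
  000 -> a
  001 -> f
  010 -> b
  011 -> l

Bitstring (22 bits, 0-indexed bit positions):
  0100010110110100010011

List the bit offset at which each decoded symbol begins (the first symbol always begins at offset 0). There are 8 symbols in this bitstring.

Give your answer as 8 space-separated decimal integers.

Bit 0: prefix='0' (no match yet)
Bit 1: prefix='01' (no match yet)
Bit 2: prefix='010' -> emit 'b', reset
Bit 3: prefix='0' (no match yet)
Bit 4: prefix='00' (no match yet)
Bit 5: prefix='001' -> emit 'f', reset
Bit 6: prefix='0' (no match yet)
Bit 7: prefix='01' (no match yet)
Bit 8: prefix='011' -> emit 'l', reset
Bit 9: prefix='0' (no match yet)
Bit 10: prefix='01' (no match yet)
Bit 11: prefix='011' -> emit 'l', reset
Bit 12: prefix='0' (no match yet)
Bit 13: prefix='01' (no match yet)
Bit 14: prefix='010' -> emit 'b', reset
Bit 15: prefix='0' (no match yet)
Bit 16: prefix='00' (no match yet)
Bit 17: prefix='001' -> emit 'f', reset
Bit 18: prefix='0' (no match yet)
Bit 19: prefix='00' (no match yet)
Bit 20: prefix='001' -> emit 'f', reset
Bit 21: prefix='1' -> emit 'g', reset

Answer: 0 3 6 9 12 15 18 21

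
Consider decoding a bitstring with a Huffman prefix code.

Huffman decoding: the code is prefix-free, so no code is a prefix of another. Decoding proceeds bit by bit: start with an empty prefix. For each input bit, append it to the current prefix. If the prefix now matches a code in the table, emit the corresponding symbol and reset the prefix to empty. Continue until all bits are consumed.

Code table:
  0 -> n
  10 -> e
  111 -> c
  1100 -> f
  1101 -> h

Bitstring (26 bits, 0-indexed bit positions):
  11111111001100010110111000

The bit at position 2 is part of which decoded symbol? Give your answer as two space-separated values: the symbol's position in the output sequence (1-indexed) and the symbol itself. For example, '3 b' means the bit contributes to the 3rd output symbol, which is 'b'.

Answer: 1 c

Derivation:
Bit 0: prefix='1' (no match yet)
Bit 1: prefix='11' (no match yet)
Bit 2: prefix='111' -> emit 'c', reset
Bit 3: prefix='1' (no match yet)
Bit 4: prefix='11' (no match yet)
Bit 5: prefix='111' -> emit 'c', reset
Bit 6: prefix='1' (no match yet)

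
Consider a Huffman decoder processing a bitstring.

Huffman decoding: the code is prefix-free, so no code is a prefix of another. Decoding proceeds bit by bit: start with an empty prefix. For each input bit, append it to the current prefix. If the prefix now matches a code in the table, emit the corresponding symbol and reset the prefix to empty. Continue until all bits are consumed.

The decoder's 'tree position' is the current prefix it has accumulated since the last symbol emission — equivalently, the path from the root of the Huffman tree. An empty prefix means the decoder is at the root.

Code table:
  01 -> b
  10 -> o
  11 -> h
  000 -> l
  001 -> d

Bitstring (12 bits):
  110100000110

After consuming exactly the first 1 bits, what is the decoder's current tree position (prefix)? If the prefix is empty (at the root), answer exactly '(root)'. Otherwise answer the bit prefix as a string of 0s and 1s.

Bit 0: prefix='1' (no match yet)

Answer: 1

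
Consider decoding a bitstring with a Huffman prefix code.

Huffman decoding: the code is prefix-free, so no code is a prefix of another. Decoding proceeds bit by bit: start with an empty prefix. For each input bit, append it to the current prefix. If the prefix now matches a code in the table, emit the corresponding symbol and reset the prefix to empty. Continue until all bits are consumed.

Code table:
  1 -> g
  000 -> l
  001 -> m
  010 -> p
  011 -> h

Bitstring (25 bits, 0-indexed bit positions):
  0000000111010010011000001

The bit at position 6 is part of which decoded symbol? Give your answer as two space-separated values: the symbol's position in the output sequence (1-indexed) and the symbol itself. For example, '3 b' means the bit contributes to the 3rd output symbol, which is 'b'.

Bit 0: prefix='0' (no match yet)
Bit 1: prefix='00' (no match yet)
Bit 2: prefix='000' -> emit 'l', reset
Bit 3: prefix='0' (no match yet)
Bit 4: prefix='00' (no match yet)
Bit 5: prefix='000' -> emit 'l', reset
Bit 6: prefix='0' (no match yet)
Bit 7: prefix='01' (no match yet)
Bit 8: prefix='011' -> emit 'h', reset
Bit 9: prefix='1' -> emit 'g', reset
Bit 10: prefix='0' (no match yet)

Answer: 3 h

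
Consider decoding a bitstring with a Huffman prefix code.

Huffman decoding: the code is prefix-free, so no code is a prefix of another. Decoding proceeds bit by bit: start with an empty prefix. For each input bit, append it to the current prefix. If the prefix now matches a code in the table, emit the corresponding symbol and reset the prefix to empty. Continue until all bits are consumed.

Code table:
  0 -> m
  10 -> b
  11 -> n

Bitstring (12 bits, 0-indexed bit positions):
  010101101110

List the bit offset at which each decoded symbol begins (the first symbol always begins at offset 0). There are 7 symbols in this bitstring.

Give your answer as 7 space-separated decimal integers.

Bit 0: prefix='0' -> emit 'm', reset
Bit 1: prefix='1' (no match yet)
Bit 2: prefix='10' -> emit 'b', reset
Bit 3: prefix='1' (no match yet)
Bit 4: prefix='10' -> emit 'b', reset
Bit 5: prefix='1' (no match yet)
Bit 6: prefix='11' -> emit 'n', reset
Bit 7: prefix='0' -> emit 'm', reset
Bit 8: prefix='1' (no match yet)
Bit 9: prefix='11' -> emit 'n', reset
Bit 10: prefix='1' (no match yet)
Bit 11: prefix='10' -> emit 'b', reset

Answer: 0 1 3 5 7 8 10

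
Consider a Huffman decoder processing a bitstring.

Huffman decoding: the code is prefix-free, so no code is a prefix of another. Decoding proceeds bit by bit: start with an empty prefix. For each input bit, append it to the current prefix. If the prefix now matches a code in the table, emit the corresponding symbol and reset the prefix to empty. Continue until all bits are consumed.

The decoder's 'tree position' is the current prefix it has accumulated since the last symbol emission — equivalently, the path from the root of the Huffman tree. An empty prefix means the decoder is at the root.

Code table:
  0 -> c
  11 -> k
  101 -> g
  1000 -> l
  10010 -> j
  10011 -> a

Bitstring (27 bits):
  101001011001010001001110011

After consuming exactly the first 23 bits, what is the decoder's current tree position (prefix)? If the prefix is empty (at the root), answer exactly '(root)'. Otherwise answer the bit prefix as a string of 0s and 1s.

Answer: 1

Derivation:
Bit 0: prefix='1' (no match yet)
Bit 1: prefix='10' (no match yet)
Bit 2: prefix='101' -> emit 'g', reset
Bit 3: prefix='0' -> emit 'c', reset
Bit 4: prefix='0' -> emit 'c', reset
Bit 5: prefix='1' (no match yet)
Bit 6: prefix='10' (no match yet)
Bit 7: prefix='101' -> emit 'g', reset
Bit 8: prefix='1' (no match yet)
Bit 9: prefix='10' (no match yet)
Bit 10: prefix='100' (no match yet)
Bit 11: prefix='1001' (no match yet)
Bit 12: prefix='10010' -> emit 'j', reset
Bit 13: prefix='1' (no match yet)
Bit 14: prefix='10' (no match yet)
Bit 15: prefix='100' (no match yet)
Bit 16: prefix='1000' -> emit 'l', reset
Bit 17: prefix='1' (no match yet)
Bit 18: prefix='10' (no match yet)
Bit 19: prefix='100' (no match yet)
Bit 20: prefix='1001' (no match yet)
Bit 21: prefix='10011' -> emit 'a', reset
Bit 22: prefix='1' (no match yet)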